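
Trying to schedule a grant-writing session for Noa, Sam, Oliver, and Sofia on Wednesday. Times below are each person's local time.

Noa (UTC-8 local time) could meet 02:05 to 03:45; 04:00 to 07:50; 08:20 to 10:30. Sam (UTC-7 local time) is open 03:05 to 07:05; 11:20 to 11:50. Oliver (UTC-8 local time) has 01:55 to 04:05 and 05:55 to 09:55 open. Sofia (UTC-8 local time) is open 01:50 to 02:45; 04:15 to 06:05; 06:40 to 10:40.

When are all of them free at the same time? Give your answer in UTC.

Noa in UTC: 10:05-11:45, 12:00-15:50, 16:20-18:30 (add 8h to convert from UTC-8).
Sam in UTC: 10:05-14:05, 18:20-18:50 (add 7h to convert from UTC-7).
Oliver in UTC: 09:55-12:05, 13:55-17:55 (add 8h to convert from UTC-8).
Sofia in UTC: 09:50-10:45, 12:15-14:05, 14:40-18:40 (add 8h to convert from UTC-8).
Noa ∩ Sam: 10:05-11:45, 12:00-14:05, 18:20-18:30.
Noa ∩ Sam ∩ Oliver: 10:05-11:45, 12:00-12:05, 13:55-14:05.
Noa ∩ Sam ∩ Oliver ∩ Sofia: 10:05-10:45, 13:55-14:05.

10:05-10:45, 13:55-14:05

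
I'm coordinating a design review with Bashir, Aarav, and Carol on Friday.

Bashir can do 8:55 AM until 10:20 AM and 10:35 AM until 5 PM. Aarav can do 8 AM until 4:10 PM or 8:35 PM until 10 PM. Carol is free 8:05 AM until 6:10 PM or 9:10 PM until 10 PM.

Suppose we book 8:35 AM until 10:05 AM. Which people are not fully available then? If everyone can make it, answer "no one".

Bashir

Bashir: not fully free for 08:35-10:05. Aarav: free for 08:35-10:05. Carol: free for 08:35-10:05.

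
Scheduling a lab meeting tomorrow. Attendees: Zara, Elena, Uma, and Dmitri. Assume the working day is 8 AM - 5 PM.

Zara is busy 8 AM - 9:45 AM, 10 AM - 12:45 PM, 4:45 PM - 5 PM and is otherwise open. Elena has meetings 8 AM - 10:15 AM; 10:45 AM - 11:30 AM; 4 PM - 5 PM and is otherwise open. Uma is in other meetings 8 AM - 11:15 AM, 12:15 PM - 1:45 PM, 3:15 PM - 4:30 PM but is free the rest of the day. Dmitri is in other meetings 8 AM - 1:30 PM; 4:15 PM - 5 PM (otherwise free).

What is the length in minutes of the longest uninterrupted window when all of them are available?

Zara free: 09:45-10:00, 12:45-16:45 (invert busy blocks within the working day).
Elena free: 10:15-10:45, 11:30-16:00 (invert busy blocks within the working day).
Uma free: 11:15-12:15, 13:45-15:15, 16:30-17:00 (invert busy blocks within the working day).
Dmitri free: 13:30-16:15 (invert busy blocks within the working day).
Zara ∩ Elena: 12:45-16:00.
Zara ∩ Elena ∩ Uma: 13:45-15:15.
Zara ∩ Elena ∩ Uma ∩ Dmitri: 13:45-15:15.
The longest is 13:45-15:15 at 90 minutes.

90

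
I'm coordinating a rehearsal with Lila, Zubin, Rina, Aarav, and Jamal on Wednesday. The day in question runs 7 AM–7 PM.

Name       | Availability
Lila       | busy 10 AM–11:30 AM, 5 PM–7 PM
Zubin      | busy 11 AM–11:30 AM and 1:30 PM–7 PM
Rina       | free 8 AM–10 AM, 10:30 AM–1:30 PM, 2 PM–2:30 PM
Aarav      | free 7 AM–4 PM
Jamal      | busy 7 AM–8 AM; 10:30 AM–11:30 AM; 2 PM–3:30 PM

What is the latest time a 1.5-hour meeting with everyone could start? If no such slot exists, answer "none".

12:00

Lila free: 07:00-10:00, 11:30-17:00 (invert busy blocks within the working day).
Zubin free: 07:00-11:00, 11:30-13:30 (invert busy blocks within the working day).
Rina free: 08:00-10:00, 10:30-13:30, 14:00-14:30.
Aarav free: 07:00-16:00.
Jamal free: 08:00-10:30, 11:30-14:00, 15:30-19:00 (invert busy blocks within the working day).
Lila ∩ Zubin: 07:00-10:00, 11:30-13:30.
Lila ∩ Zubin ∩ Rina: 08:00-10:00, 11:30-13:30.
Lila ∩ Zubin ∩ Rina ∩ Aarav: 08:00-10:00, 11:30-13:30.
Lila ∩ Zubin ∩ Rina ∩ Aarav ∩ Jamal: 08:00-10:00, 11:30-13:30.
Those are the intersection windows.
The last common window of at least 90 minutes is 11:30-13:30; a 90-minute meeting can start as late as 12:00 and still end by 13:30.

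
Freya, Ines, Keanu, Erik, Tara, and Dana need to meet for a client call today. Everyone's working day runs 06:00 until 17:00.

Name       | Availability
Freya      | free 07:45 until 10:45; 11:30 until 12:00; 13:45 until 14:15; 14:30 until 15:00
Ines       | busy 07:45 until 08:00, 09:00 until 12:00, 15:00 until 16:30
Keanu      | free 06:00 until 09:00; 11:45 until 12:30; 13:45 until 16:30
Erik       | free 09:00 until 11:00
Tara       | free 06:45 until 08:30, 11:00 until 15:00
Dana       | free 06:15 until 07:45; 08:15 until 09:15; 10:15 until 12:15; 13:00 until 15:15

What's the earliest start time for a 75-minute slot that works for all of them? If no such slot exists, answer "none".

Freya free: 07:45-10:45, 11:30-12:00, 13:45-14:15, 14:30-15:00.
Ines free: 06:00-07:45, 08:00-09:00, 12:00-15:00, 16:30-17:00 (invert busy blocks within the working day).
Keanu free: 06:00-09:00, 11:45-12:30, 13:45-16:30.
Erik free: 09:00-11:00.
Tara free: 06:45-08:30, 11:00-15:00.
Dana free: 06:15-07:45, 08:15-09:15, 10:15-12:15, 13:00-15:15.
Freya ∩ Ines: 08:00-09:00, 13:45-14:15, 14:30-15:00.
Freya ∩ Ines ∩ Keanu: 08:00-09:00, 13:45-14:15, 14:30-15:00.
Freya ∩ Ines ∩ Keanu ∩ Erik: ∅.
Freya ∩ Ines ∩ Keanu ∩ Erik ∩ Tara: ∅.
Freya ∩ Ines ∩ Keanu ∩ Erik ∩ Tara ∩ Dana: ∅.
There is no time when everyone is free.
No common window is at least 75 minutes long.

none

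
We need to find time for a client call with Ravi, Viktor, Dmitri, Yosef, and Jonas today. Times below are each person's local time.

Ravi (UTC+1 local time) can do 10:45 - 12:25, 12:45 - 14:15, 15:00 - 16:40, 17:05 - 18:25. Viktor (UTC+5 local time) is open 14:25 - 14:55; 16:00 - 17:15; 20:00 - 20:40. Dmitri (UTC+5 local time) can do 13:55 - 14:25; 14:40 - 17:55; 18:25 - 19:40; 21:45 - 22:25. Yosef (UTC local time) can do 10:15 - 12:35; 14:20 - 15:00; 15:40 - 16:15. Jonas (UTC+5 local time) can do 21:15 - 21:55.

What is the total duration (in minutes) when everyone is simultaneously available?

Ravi in UTC: 09:45-11:25, 11:45-13:15, 14:00-15:40, 16:05-17:25 (subtract 1h to convert from UTC+1).
Viktor in UTC: 09:25-09:55, 11:00-12:15, 15:00-15:40 (subtract 5h to convert from UTC+5).
Dmitri in UTC: 08:55-09:25, 09:40-12:55, 13:25-14:40, 16:45-17:25 (subtract 5h to convert from UTC+5).
Yosef in UTC: 10:15-12:35, 14:20-15:00, 15:40-16:15.
Jonas in UTC: 16:15-16:55 (subtract 5h to convert from UTC+5).
Ravi ∩ Viktor: 09:45-09:55, 11:00-11:25, 11:45-12:15, 15:00-15:40.
Ravi ∩ Viktor ∩ Dmitri: 09:45-09:55, 11:00-11:25, 11:45-12:15.
Ravi ∩ Viktor ∩ Dmitri ∩ Yosef: 11:00-11:25, 11:45-12:15.
Ravi ∩ Viktor ∩ Dmitri ∩ Yosef ∩ Jonas: ∅.
There is no time when everyone is free.
There is no common window, so the total is 0 minutes.

0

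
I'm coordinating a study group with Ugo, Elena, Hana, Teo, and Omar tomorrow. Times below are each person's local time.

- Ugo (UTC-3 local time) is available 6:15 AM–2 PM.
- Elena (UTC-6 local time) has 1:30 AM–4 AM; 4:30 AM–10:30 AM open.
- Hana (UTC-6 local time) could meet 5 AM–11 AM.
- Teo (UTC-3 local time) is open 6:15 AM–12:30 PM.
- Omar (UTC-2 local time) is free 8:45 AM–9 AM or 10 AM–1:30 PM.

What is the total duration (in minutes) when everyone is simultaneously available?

210

Ugo in UTC: 09:15-17:00 (add 3h to convert from UTC-3).
Elena in UTC: 07:30-10:00, 10:30-16:30 (add 6h to convert from UTC-6).
Hana in UTC: 11:00-17:00 (add 6h to convert from UTC-6).
Teo in UTC: 09:15-15:30 (add 3h to convert from UTC-3).
Omar in UTC: 10:45-11:00, 12:00-15:30 (add 2h to convert from UTC-2).
Ugo ∩ Elena: 09:15-10:00, 10:30-16:30.
Ugo ∩ Elena ∩ Hana: 11:00-16:30.
Ugo ∩ Elena ∩ Hana ∩ Teo: 11:00-15:30.
Ugo ∩ Elena ∩ Hana ∩ Teo ∩ Omar: 12:00-15:30.
That's a single block of 210 minutes.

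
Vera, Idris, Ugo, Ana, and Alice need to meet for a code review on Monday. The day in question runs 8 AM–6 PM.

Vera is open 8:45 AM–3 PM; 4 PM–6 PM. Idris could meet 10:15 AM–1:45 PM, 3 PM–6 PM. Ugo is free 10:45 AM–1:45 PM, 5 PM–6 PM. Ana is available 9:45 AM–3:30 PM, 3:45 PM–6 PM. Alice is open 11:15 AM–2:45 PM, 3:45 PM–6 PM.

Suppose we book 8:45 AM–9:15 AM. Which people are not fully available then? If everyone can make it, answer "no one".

Alice, Ana, Idris, Ugo

Vera: free for 08:45-09:15. Idris: not fully free for 08:45-09:15. Ugo: not fully free for 08:45-09:15. Ana: not fully free for 08:45-09:15. Alice: not fully free for 08:45-09:15.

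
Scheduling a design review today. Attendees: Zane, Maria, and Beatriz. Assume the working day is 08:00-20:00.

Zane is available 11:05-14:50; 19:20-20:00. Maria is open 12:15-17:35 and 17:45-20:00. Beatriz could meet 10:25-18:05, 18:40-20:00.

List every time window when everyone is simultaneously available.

Zane ∩ Maria: 12:15-14:50, 19:20-20:00.
Zane ∩ Maria ∩ Beatriz: 12:15-14:50, 19:20-20:00.

12:15-14:50, 19:20-20:00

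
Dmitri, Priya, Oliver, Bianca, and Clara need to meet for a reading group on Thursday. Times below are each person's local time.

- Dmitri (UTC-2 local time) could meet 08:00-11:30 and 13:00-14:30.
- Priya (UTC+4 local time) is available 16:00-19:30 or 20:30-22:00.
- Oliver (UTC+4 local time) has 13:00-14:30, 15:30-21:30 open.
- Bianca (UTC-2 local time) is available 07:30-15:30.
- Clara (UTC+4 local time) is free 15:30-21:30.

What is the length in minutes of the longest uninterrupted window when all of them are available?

Dmitri in UTC: 10:00-13:30, 15:00-16:30 (add 2h to convert from UTC-2).
Priya in UTC: 12:00-15:30, 16:30-18:00 (subtract 4h to convert from UTC+4).
Oliver in UTC: 09:00-10:30, 11:30-17:30 (subtract 4h to convert from UTC+4).
Bianca in UTC: 09:30-17:30 (add 2h to convert from UTC-2).
Clara in UTC: 11:30-17:30 (subtract 4h to convert from UTC+4).
Dmitri ∩ Priya: 12:00-13:30, 15:00-15:30.
Dmitri ∩ Priya ∩ Oliver: 12:00-13:30, 15:00-15:30.
Dmitri ∩ Priya ∩ Oliver ∩ Bianca: 12:00-13:30, 15:00-15:30.
Dmitri ∩ Priya ∩ Oliver ∩ Bianca ∩ Clara: 12:00-13:30, 15:00-15:30.
The longest is 12:00-13:30 at 90 minutes.

90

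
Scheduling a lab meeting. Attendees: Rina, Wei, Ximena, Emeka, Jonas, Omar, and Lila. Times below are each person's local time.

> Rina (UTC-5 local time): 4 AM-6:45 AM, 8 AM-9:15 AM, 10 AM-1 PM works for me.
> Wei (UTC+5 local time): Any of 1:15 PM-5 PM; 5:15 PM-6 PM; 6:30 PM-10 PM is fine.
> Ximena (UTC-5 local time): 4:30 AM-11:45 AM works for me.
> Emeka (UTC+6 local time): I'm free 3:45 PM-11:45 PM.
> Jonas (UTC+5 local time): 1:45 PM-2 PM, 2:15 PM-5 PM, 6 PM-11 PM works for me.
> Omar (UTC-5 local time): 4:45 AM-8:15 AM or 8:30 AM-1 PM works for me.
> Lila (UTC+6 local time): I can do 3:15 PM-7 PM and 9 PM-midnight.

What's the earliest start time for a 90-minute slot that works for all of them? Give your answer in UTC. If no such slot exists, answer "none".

09:45

Rina in UTC: 09:00-11:45, 13:00-14:15, 15:00-18:00 (add 5h to convert from UTC-5).
Wei in UTC: 08:15-12:00, 12:15-13:00, 13:30-17:00 (subtract 5h to convert from UTC+5).
Ximena in UTC: 09:30-16:45 (add 5h to convert from UTC-5).
Emeka in UTC: 09:45-17:45 (subtract 6h to convert from UTC+6).
Jonas in UTC: 08:45-09:00, 09:15-12:00, 13:00-18:00 (subtract 5h to convert from UTC+5).
Omar in UTC: 09:45-13:15, 13:30-18:00 (add 5h to convert from UTC-5).
Lila in UTC: 09:15-13:00, 15:00-18:00 (subtract 6h to convert from UTC+6).
Rina ∩ Wei: 09:00-11:45, 13:30-14:15, 15:00-17:00.
Rina ∩ Wei ∩ Ximena: 09:30-11:45, 13:30-14:15, 15:00-16:45.
Rina ∩ Wei ∩ Ximena ∩ Emeka: 09:45-11:45, 13:30-14:15, 15:00-16:45.
Rina ∩ Wei ∩ Ximena ∩ Emeka ∩ Jonas: 09:45-11:45, 13:30-14:15, 15:00-16:45.
Rina ∩ Wei ∩ Ximena ∩ Emeka ∩ Jonas ∩ Omar: 09:45-11:45, 13:30-14:15, 15:00-16:45.
Rina ∩ Wei ∩ Ximena ∩ Emeka ∩ Jonas ∩ Omar ∩ Lila: 09:45-11:45, 15:00-16:45.
Those are the intersection windows.
The first common window of at least 90 minutes is 09:45-11:45, so the earliest start is 09:45.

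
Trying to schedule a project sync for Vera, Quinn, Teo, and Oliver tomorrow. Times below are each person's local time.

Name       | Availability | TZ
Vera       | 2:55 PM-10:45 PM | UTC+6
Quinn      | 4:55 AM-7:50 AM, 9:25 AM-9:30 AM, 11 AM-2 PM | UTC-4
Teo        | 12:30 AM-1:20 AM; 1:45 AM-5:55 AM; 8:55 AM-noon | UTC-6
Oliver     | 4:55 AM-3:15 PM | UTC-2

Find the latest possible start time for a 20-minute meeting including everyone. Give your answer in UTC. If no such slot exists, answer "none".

16:25

Vera in UTC: 08:55-16:45 (subtract 6h to convert from UTC+6).
Quinn in UTC: 08:55-11:50, 13:25-13:30, 15:00-18:00 (add 4h to convert from UTC-4).
Teo in UTC: 06:30-07:20, 07:45-11:55, 14:55-18:00 (add 6h to convert from UTC-6).
Oliver in UTC: 06:55-17:15 (add 2h to convert from UTC-2).
Vera ∩ Quinn: 08:55-11:50, 13:25-13:30, 15:00-16:45.
Vera ∩ Quinn ∩ Teo: 08:55-11:50, 15:00-16:45.
Vera ∩ Quinn ∩ Teo ∩ Oliver: 08:55-11:50, 15:00-16:45.
The last common window of at least 20 minutes is 15:00-16:45; a 20-minute meeting can start as late as 16:25 and still end by 16:45.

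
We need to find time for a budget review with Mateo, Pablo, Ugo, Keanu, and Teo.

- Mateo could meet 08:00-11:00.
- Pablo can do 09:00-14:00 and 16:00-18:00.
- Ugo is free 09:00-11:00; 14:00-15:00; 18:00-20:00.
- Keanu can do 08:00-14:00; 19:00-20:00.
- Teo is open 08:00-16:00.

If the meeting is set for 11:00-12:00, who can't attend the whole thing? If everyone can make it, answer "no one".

Mateo: not fully free for 11:00-12:00. Pablo: free for 11:00-12:00. Ugo: not fully free for 11:00-12:00. Keanu: free for 11:00-12:00. Teo: free for 11:00-12:00.

Mateo, Ugo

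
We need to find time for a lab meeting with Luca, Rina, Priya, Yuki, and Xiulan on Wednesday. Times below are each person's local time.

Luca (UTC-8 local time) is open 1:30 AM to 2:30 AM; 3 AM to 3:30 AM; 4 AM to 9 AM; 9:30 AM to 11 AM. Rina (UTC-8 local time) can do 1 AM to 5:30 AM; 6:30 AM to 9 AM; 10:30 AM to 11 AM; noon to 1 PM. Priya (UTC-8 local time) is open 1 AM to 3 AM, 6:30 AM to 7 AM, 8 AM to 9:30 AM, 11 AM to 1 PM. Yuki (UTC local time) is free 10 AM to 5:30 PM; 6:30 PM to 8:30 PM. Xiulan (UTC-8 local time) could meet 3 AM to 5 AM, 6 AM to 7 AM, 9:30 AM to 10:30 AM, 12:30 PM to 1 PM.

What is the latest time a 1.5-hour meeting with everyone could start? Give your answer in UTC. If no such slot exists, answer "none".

none

Luca in UTC: 09:30-10:30, 11:00-11:30, 12:00-17:00, 17:30-19:00 (add 8h to convert from UTC-8).
Rina in UTC: 09:00-13:30, 14:30-17:00, 18:30-19:00, 20:00-21:00 (add 8h to convert from UTC-8).
Priya in UTC: 09:00-11:00, 14:30-15:00, 16:00-17:30, 19:00-21:00 (add 8h to convert from UTC-8).
Yuki in UTC: 10:00-17:30, 18:30-20:30.
Xiulan in UTC: 11:00-13:00, 14:00-15:00, 17:30-18:30, 20:30-21:00 (add 8h to convert from UTC-8).
Luca ∩ Rina: 09:30-10:30, 11:00-11:30, 12:00-13:30, 14:30-17:00, 18:30-19:00.
Luca ∩ Rina ∩ Priya: 09:30-10:30, 14:30-15:00, 16:00-17:00.
Luca ∩ Rina ∩ Priya ∩ Yuki: 10:00-10:30, 14:30-15:00, 16:00-17:00.
Luca ∩ Rina ∩ Priya ∩ Yuki ∩ Xiulan: 14:30-15:00.
Those are the intersection windows.
No common window is at least 90 minutes long.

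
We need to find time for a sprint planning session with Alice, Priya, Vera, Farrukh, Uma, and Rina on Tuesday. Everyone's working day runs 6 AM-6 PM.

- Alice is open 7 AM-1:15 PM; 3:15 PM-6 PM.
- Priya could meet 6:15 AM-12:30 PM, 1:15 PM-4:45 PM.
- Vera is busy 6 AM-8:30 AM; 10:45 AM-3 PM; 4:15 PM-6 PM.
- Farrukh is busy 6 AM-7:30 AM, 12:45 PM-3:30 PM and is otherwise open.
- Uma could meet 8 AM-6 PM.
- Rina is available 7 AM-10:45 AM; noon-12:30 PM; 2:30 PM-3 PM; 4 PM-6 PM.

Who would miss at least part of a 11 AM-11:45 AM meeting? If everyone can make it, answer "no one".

Rina, Vera

Alice free: 07:00-13:15, 15:15-18:00.
Priya free: 06:15-12:30, 13:15-16:45.
Vera free: 08:30-10:45, 15:00-16:15 (invert busy blocks within the working day).
Farrukh free: 07:30-12:45, 15:30-18:00 (invert busy blocks within the working day).
Uma free: 08:00-18:00.
Rina free: 07:00-10:45, 12:00-12:30, 14:30-15:00, 16:00-18:00.
Alice: free for 11:00-11:45. Priya: free for 11:00-11:45. Vera: not fully free for 11:00-11:45. Farrukh: free for 11:00-11:45. Uma: free for 11:00-11:45. Rina: not fully free for 11:00-11:45.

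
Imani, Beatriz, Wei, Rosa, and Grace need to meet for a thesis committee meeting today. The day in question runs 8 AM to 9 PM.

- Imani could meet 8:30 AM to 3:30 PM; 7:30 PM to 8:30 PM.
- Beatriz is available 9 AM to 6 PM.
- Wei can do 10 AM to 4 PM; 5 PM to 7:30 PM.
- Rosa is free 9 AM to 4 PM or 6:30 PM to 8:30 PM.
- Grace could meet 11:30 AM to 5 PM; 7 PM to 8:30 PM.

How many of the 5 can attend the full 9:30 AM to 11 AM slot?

Imani, Beatriz, and Rosa can make the full 09:30-11:00 slot — that's 3.

3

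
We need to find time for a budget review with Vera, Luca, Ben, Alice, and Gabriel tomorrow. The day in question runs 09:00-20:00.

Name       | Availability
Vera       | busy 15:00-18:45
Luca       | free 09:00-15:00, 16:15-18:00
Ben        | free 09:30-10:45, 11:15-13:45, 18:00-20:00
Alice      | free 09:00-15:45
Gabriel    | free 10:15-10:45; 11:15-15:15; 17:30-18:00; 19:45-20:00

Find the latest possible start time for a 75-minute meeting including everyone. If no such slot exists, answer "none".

12:30

Vera free: 09:00-15:00, 18:45-20:00 (invert busy blocks within the working day).
Luca free: 09:00-15:00, 16:15-18:00.
Ben free: 09:30-10:45, 11:15-13:45, 18:00-20:00.
Alice free: 09:00-15:45.
Gabriel free: 10:15-10:45, 11:15-15:15, 17:30-18:00, 19:45-20:00.
Vera ∩ Luca: 09:00-15:00.
Vera ∩ Luca ∩ Ben: 09:30-10:45, 11:15-13:45.
Vera ∩ Luca ∩ Ben ∩ Alice: 09:30-10:45, 11:15-13:45.
Vera ∩ Luca ∩ Ben ∩ Alice ∩ Gabriel: 10:15-10:45, 11:15-13:45.
Those are the intersection windows.
The last common window of at least 75 minutes is 11:15-13:45; a 75-minute meeting can start as late as 12:30 and still end by 13:45.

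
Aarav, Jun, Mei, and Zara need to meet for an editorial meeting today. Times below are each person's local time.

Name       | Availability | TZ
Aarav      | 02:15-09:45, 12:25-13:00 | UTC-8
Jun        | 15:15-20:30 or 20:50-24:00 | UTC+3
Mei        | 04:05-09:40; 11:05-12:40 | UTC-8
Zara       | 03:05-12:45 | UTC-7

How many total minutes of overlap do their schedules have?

315

Aarav in UTC: 10:15-17:45, 20:25-21:00 (add 8h to convert from UTC-8).
Jun in UTC: 12:15-17:30, 17:50-21:00 (subtract 3h to convert from UTC+3).
Mei in UTC: 12:05-17:40, 19:05-20:40 (add 8h to convert from UTC-8).
Zara in UTC: 10:05-19:45 (add 7h to convert from UTC-7).
Aarav ∩ Jun: 12:15-17:30, 20:25-21:00.
Aarav ∩ Jun ∩ Mei: 12:15-17:30, 20:25-20:40.
Aarav ∩ Jun ∩ Mei ∩ Zara: 12:15-17:30.
That's a single block of 315 minutes.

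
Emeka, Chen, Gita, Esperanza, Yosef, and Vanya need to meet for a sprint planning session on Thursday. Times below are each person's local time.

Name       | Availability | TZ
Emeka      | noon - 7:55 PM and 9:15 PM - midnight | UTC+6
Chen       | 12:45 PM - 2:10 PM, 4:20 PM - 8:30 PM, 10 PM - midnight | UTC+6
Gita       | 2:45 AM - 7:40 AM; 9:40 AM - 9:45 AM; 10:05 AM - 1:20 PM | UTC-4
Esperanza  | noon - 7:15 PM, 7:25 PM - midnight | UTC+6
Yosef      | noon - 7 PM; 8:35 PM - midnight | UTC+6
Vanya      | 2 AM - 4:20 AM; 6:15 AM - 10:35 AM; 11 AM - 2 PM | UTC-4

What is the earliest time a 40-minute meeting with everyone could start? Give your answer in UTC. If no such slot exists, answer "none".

Emeka in UTC: 06:00-13:55, 15:15-18:00 (subtract 6h to convert from UTC+6).
Chen in UTC: 06:45-08:10, 10:20-14:30, 16:00-18:00 (subtract 6h to convert from UTC+6).
Gita in UTC: 06:45-11:40, 13:40-13:45, 14:05-17:20 (add 4h to convert from UTC-4).
Esperanza in UTC: 06:00-13:15, 13:25-18:00 (subtract 6h to convert from UTC+6).
Yosef in UTC: 06:00-13:00, 14:35-18:00 (subtract 6h to convert from UTC+6).
Vanya in UTC: 06:00-08:20, 10:15-14:35, 15:00-18:00 (add 4h to convert from UTC-4).
Emeka ∩ Chen: 06:45-08:10, 10:20-13:55, 16:00-18:00.
Emeka ∩ Chen ∩ Gita: 06:45-08:10, 10:20-11:40, 13:40-13:45, 16:00-17:20.
Emeka ∩ Chen ∩ Gita ∩ Esperanza: 06:45-08:10, 10:20-11:40, 13:40-13:45, 16:00-17:20.
Emeka ∩ Chen ∩ Gita ∩ Esperanza ∩ Yosef: 06:45-08:10, 10:20-11:40, 16:00-17:20.
Emeka ∩ Chen ∩ Gita ∩ Esperanza ∩ Yosef ∩ Vanya: 06:45-08:10, 10:20-11:40, 16:00-17:20.
The first common window of at least 40 minutes is 06:45-08:10, so the earliest start is 06:45.

06:45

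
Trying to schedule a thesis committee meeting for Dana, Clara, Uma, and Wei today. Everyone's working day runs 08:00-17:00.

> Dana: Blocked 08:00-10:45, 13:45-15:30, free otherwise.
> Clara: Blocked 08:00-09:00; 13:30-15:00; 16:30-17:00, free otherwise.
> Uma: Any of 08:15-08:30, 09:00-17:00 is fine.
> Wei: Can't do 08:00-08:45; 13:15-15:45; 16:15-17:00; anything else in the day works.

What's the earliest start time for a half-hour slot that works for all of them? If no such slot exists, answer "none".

Dana free: 10:45-13:45, 15:30-17:00 (invert busy blocks within the working day).
Clara free: 09:00-13:30, 15:00-16:30 (invert busy blocks within the working day).
Uma free: 08:15-08:30, 09:00-17:00.
Wei free: 08:45-13:15, 15:45-16:15 (invert busy blocks within the working day).
Dana ∩ Clara: 10:45-13:30, 15:30-16:30.
Dana ∩ Clara ∩ Uma: 10:45-13:30, 15:30-16:30.
Dana ∩ Clara ∩ Uma ∩ Wei: 10:45-13:15, 15:45-16:15.
Those are the intersection windows.
The first common window of at least 30 minutes is 10:45-13:15, so the earliest start is 10:45.

10:45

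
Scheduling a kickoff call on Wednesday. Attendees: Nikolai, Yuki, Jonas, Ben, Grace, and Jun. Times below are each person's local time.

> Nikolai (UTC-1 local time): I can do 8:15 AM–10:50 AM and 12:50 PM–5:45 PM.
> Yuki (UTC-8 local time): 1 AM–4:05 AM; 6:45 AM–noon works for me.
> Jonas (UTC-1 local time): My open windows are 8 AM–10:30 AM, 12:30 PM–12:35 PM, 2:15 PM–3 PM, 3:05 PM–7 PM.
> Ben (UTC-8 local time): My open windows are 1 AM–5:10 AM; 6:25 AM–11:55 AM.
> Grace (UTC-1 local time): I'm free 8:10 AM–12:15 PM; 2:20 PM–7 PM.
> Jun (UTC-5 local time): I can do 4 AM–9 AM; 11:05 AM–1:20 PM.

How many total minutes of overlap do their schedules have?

Nikolai in UTC: 09:15-11:50, 13:50-18:45 (add 1h to convert from UTC-1).
Yuki in UTC: 09:00-12:05, 14:45-20:00 (add 8h to convert from UTC-8).
Jonas in UTC: 09:00-11:30, 13:30-13:35, 15:15-16:00, 16:05-20:00 (add 1h to convert from UTC-1).
Ben in UTC: 09:00-13:10, 14:25-19:55 (add 8h to convert from UTC-8).
Grace in UTC: 09:10-13:15, 15:20-20:00 (add 1h to convert from UTC-1).
Jun in UTC: 09:00-14:00, 16:05-18:20 (add 5h to convert from UTC-5).
Nikolai ∩ Yuki: 09:15-11:50, 14:45-18:45.
Nikolai ∩ Yuki ∩ Jonas: 09:15-11:30, 15:15-16:00, 16:05-18:45.
Nikolai ∩ Yuki ∩ Jonas ∩ Ben: 09:15-11:30, 15:15-16:00, 16:05-18:45.
Nikolai ∩ Yuki ∩ Jonas ∩ Ben ∩ Grace: 09:15-11:30, 15:20-16:00, 16:05-18:45.
Nikolai ∩ Yuki ∩ Jonas ∩ Ben ∩ Grace ∩ Jun: 09:15-11:30, 16:05-18:20.
Summing the common windows: 135 + 135 = 270 minutes.

270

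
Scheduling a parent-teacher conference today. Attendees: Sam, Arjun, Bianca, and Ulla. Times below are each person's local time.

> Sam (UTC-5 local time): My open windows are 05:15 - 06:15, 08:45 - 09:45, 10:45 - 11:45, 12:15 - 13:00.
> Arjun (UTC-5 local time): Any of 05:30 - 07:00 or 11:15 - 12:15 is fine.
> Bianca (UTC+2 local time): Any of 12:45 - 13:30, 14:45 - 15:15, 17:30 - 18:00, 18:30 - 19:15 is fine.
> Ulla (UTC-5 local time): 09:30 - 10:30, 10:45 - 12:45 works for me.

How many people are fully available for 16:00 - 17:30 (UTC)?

Sam in UTC: 10:15-11:15, 13:45-14:45, 15:45-16:45, 17:15-18:00 (add 5h to convert from UTC-5).
Arjun in UTC: 10:30-12:00, 16:15-17:15 (add 5h to convert from UTC-5).
Bianca in UTC: 10:45-11:30, 12:45-13:15, 15:30-16:00, 16:30-17:15 (subtract 2h to convert from UTC+2).
Ulla in UTC: 14:30-15:30, 15:45-17:45 (add 5h to convert from UTC-5).
Ulla can make the full 16:00-17:30 slot — that's 1.

1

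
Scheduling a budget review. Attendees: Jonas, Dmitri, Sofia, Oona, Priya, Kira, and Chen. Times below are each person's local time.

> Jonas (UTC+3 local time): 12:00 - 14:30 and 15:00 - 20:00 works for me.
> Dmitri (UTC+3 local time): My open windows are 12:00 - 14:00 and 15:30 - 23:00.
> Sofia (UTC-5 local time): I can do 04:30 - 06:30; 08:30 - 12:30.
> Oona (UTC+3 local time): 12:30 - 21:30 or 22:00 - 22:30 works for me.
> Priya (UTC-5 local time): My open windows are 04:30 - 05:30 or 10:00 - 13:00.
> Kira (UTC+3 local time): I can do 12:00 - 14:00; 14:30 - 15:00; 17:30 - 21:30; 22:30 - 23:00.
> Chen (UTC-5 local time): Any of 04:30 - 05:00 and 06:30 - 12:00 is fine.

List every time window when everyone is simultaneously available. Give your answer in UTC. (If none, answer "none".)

09:30-10:00, 15:00-17:00

Jonas in UTC: 09:00-11:30, 12:00-17:00 (subtract 3h to convert from UTC+3).
Dmitri in UTC: 09:00-11:00, 12:30-20:00 (subtract 3h to convert from UTC+3).
Sofia in UTC: 09:30-11:30, 13:30-17:30 (add 5h to convert from UTC-5).
Oona in UTC: 09:30-18:30, 19:00-19:30 (subtract 3h to convert from UTC+3).
Priya in UTC: 09:30-10:30, 15:00-18:00 (add 5h to convert from UTC-5).
Kira in UTC: 09:00-11:00, 11:30-12:00, 14:30-18:30, 19:30-20:00 (subtract 3h to convert from UTC+3).
Chen in UTC: 09:30-10:00, 11:30-17:00 (add 5h to convert from UTC-5).
Jonas ∩ Dmitri: 09:00-11:00, 12:30-17:00.
Jonas ∩ Dmitri ∩ Sofia: 09:30-11:00, 13:30-17:00.
Jonas ∩ Dmitri ∩ Sofia ∩ Oona: 09:30-11:00, 13:30-17:00.
Jonas ∩ Dmitri ∩ Sofia ∩ Oona ∩ Priya: 09:30-10:30, 15:00-17:00.
Jonas ∩ Dmitri ∩ Sofia ∩ Oona ∩ Priya ∩ Kira: 09:30-10:30, 15:00-17:00.
Jonas ∩ Dmitri ∩ Sofia ∩ Oona ∩ Priya ∩ Kira ∩ Chen: 09:30-10:00, 15:00-17:00.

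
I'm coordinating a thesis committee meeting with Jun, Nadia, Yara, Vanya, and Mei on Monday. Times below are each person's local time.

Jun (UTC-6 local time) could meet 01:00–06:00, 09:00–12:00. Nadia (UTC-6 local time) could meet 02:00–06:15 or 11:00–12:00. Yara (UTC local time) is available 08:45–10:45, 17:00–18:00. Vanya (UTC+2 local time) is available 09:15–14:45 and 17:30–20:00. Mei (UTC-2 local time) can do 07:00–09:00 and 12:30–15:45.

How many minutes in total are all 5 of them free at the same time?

150

Jun in UTC: 07:00-12:00, 15:00-18:00 (add 6h to convert from UTC-6).
Nadia in UTC: 08:00-12:15, 17:00-18:00 (add 6h to convert from UTC-6).
Yara in UTC: 08:45-10:45, 17:00-18:00.
Vanya in UTC: 07:15-12:45, 15:30-18:00 (subtract 2h to convert from UTC+2).
Mei in UTC: 09:00-11:00, 14:30-17:45 (add 2h to convert from UTC-2).
Jun ∩ Nadia: 08:00-12:00, 17:00-18:00.
Jun ∩ Nadia ∩ Yara: 08:45-10:45, 17:00-18:00.
Jun ∩ Nadia ∩ Yara ∩ Vanya: 08:45-10:45, 17:00-18:00.
Jun ∩ Nadia ∩ Yara ∩ Vanya ∩ Mei: 09:00-10:45, 17:00-17:45.
Summing the common windows: 105 + 45 = 150 minutes.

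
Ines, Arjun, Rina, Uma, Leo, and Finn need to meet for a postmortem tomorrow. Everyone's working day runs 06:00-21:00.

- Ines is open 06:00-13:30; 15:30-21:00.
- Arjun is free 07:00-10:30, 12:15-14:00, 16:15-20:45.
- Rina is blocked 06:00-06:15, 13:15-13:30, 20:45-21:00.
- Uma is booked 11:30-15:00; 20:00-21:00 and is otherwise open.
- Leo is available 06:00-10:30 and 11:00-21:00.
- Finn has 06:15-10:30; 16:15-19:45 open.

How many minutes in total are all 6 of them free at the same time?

420

Ines free: 06:00-13:30, 15:30-21:00.
Arjun free: 07:00-10:30, 12:15-14:00, 16:15-20:45.
Rina free: 06:15-13:15, 13:30-20:45 (invert busy blocks within the working day).
Uma free: 06:00-11:30, 15:00-20:00 (invert busy blocks within the working day).
Leo free: 06:00-10:30, 11:00-21:00.
Finn free: 06:15-10:30, 16:15-19:45.
Ines ∩ Arjun: 07:00-10:30, 12:15-13:30, 16:15-20:45.
Ines ∩ Arjun ∩ Rina: 07:00-10:30, 12:15-13:15, 16:15-20:45.
Ines ∩ Arjun ∩ Rina ∩ Uma: 07:00-10:30, 16:15-20:00.
Ines ∩ Arjun ∩ Rina ∩ Uma ∩ Leo: 07:00-10:30, 16:15-20:00.
Ines ∩ Arjun ∩ Rina ∩ Uma ∩ Leo ∩ Finn: 07:00-10:30, 16:15-19:45.
Summing the common windows: 210 + 210 = 420 minutes.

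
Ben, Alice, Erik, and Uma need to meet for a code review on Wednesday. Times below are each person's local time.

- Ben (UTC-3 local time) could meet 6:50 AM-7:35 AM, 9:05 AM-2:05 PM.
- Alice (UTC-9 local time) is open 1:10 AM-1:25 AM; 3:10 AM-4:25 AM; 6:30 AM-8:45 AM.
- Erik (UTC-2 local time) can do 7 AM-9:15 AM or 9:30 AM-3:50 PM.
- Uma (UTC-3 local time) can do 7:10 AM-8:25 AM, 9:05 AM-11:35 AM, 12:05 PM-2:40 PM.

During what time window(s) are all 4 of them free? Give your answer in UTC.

10:10-10:25, 12:10-13:25, 15:30-17:05

Ben in UTC: 09:50-10:35, 12:05-17:05 (add 3h to convert from UTC-3).
Alice in UTC: 10:10-10:25, 12:10-13:25, 15:30-17:45 (add 9h to convert from UTC-9).
Erik in UTC: 09:00-11:15, 11:30-17:50 (add 2h to convert from UTC-2).
Uma in UTC: 10:10-11:25, 12:05-14:35, 15:05-17:40 (add 3h to convert from UTC-3).
Ben ∩ Alice: 10:10-10:25, 12:10-13:25, 15:30-17:05.
Ben ∩ Alice ∩ Erik: 10:10-10:25, 12:10-13:25, 15:30-17:05.
Ben ∩ Alice ∩ Erik ∩ Uma: 10:10-10:25, 12:10-13:25, 15:30-17:05.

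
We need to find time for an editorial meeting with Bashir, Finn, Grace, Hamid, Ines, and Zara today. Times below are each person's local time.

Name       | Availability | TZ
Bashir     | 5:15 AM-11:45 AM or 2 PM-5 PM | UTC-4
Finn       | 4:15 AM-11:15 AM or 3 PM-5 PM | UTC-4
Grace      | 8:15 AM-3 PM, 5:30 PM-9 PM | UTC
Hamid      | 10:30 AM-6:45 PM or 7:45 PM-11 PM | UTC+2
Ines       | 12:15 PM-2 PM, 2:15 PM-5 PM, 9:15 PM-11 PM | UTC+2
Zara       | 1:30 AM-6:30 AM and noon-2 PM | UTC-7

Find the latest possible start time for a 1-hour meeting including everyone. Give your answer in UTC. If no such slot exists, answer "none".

20:00

Bashir in UTC: 09:15-15:45, 18:00-21:00 (add 4h to convert from UTC-4).
Finn in UTC: 08:15-15:15, 19:00-21:00 (add 4h to convert from UTC-4).
Grace in UTC: 08:15-15:00, 17:30-21:00.
Hamid in UTC: 08:30-16:45, 17:45-21:00 (subtract 2h to convert from UTC+2).
Ines in UTC: 10:15-12:00, 12:15-15:00, 19:15-21:00 (subtract 2h to convert from UTC+2).
Zara in UTC: 08:30-13:30, 19:00-21:00 (add 7h to convert from UTC-7).
Bashir ∩ Finn: 09:15-15:15, 19:00-21:00.
Bashir ∩ Finn ∩ Grace: 09:15-15:00, 19:00-21:00.
Bashir ∩ Finn ∩ Grace ∩ Hamid: 09:15-15:00, 19:00-21:00.
Bashir ∩ Finn ∩ Grace ∩ Hamid ∩ Ines: 10:15-12:00, 12:15-15:00, 19:15-21:00.
Bashir ∩ Finn ∩ Grace ∩ Hamid ∩ Ines ∩ Zara: 10:15-12:00, 12:15-13:30, 19:15-21:00.
The last common window of at least 60 minutes is 19:15-21:00; a 60-minute meeting can start as late as 20:00 and still end by 21:00.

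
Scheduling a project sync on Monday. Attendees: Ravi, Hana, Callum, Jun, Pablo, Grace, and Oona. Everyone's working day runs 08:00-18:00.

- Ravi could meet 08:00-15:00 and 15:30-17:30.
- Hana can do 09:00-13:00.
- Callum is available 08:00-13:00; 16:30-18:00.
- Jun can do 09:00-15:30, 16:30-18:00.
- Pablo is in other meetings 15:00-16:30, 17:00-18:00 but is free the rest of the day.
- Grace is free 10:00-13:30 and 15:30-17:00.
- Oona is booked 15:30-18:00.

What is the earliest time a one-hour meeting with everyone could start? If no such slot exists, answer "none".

10:00

Ravi free: 08:00-15:00, 15:30-17:30.
Hana free: 09:00-13:00.
Callum free: 08:00-13:00, 16:30-18:00.
Jun free: 09:00-15:30, 16:30-18:00.
Pablo free: 08:00-15:00, 16:30-17:00 (invert busy blocks within the working day).
Grace free: 10:00-13:30, 15:30-17:00.
Oona free: 08:00-15:30 (invert busy blocks within the working day).
Ravi ∩ Hana: 09:00-13:00.
Ravi ∩ Hana ∩ Callum: 09:00-13:00.
Ravi ∩ Hana ∩ Callum ∩ Jun: 09:00-13:00.
Ravi ∩ Hana ∩ Callum ∩ Jun ∩ Pablo: 09:00-13:00.
Ravi ∩ Hana ∩ Callum ∩ Jun ∩ Pablo ∩ Grace: 10:00-13:00.
Ravi ∩ Hana ∩ Callum ∩ Jun ∩ Pablo ∩ Grace ∩ Oona: 10:00-13:00.
So the common availability across everyone is 10:00-13:00.
The first common window of at least 60 minutes is 10:00-13:00, so the earliest start is 10:00.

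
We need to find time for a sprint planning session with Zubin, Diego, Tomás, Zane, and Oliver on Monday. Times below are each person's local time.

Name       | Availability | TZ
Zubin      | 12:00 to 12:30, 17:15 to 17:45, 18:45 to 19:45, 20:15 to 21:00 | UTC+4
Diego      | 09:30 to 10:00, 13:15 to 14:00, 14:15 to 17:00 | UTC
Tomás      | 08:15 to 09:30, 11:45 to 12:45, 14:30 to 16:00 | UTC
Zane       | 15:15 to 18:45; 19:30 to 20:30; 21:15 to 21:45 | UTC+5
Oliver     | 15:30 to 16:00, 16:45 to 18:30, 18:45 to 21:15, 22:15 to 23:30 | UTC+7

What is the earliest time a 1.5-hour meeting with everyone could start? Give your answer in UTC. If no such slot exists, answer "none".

none

Zubin in UTC: 08:00-08:30, 13:15-13:45, 14:45-15:45, 16:15-17:00 (subtract 4h to convert from UTC+4).
Diego in UTC: 09:30-10:00, 13:15-14:00, 14:15-17:00.
Tomás in UTC: 08:15-09:30, 11:45-12:45, 14:30-16:00.
Zane in UTC: 10:15-13:45, 14:30-15:30, 16:15-16:45 (subtract 5h to convert from UTC+5).
Oliver in UTC: 08:30-09:00, 09:45-11:30, 11:45-14:15, 15:15-16:30 (subtract 7h to convert from UTC+7).
Zubin ∩ Diego: 13:15-13:45, 14:45-15:45, 16:15-17:00.
Zubin ∩ Diego ∩ Tomás: 14:45-15:45.
Zubin ∩ Diego ∩ Tomás ∩ Zane: 14:45-15:30.
Zubin ∩ Diego ∩ Tomás ∩ Zane ∩ Oliver: 15:15-15:30.
Those are the intersection windows.
No common window is at least 90 minutes long.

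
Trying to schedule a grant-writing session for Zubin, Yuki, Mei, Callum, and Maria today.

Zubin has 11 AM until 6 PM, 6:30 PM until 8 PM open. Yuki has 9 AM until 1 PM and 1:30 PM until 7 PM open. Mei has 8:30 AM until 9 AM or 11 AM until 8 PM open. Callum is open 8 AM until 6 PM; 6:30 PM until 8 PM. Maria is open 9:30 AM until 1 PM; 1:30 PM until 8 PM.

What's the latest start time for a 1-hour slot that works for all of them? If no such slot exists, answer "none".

17:00

Zubin ∩ Yuki: 11:00-13:00, 13:30-18:00, 18:30-19:00.
Zubin ∩ Yuki ∩ Mei: 11:00-13:00, 13:30-18:00, 18:30-19:00.
Zubin ∩ Yuki ∩ Mei ∩ Callum: 11:00-13:00, 13:30-18:00, 18:30-19:00.
Zubin ∩ Yuki ∩ Mei ∩ Callum ∩ Maria: 11:00-13:00, 13:30-18:00, 18:30-19:00.
The last common window of at least 60 minutes is 13:30-18:00; a 60-minute meeting can start as late as 17:00 and still end by 18:00.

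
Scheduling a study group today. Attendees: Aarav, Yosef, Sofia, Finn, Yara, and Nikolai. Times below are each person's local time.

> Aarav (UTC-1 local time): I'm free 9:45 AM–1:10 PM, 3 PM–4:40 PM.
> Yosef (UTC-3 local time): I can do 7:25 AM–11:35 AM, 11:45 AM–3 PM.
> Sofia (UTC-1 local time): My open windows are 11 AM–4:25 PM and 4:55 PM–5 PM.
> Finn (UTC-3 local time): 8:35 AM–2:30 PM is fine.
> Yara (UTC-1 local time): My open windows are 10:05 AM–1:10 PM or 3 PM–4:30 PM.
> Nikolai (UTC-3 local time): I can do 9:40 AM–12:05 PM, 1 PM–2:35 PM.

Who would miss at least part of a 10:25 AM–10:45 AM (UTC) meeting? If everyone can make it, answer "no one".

Aarav in UTC: 10:45-14:10, 16:00-17:40 (add 1h to convert from UTC-1).
Yosef in UTC: 10:25-14:35, 14:45-18:00 (add 3h to convert from UTC-3).
Sofia in UTC: 12:00-17:25, 17:55-18:00 (add 1h to convert from UTC-1).
Finn in UTC: 11:35-17:30 (add 3h to convert from UTC-3).
Yara in UTC: 11:05-14:10, 16:00-17:30 (add 1h to convert from UTC-1).
Nikolai in UTC: 12:40-15:05, 16:00-17:35 (add 3h to convert from UTC-3).
Aarav: not fully free for 10:25-10:45. Yosef: free for 10:25-10:45. Sofia: not fully free for 10:25-10:45. Finn: not fully free for 10:25-10:45. Yara: not fully free for 10:25-10:45. Nikolai: not fully free for 10:25-10:45.

Aarav, Finn, Nikolai, Sofia, Yara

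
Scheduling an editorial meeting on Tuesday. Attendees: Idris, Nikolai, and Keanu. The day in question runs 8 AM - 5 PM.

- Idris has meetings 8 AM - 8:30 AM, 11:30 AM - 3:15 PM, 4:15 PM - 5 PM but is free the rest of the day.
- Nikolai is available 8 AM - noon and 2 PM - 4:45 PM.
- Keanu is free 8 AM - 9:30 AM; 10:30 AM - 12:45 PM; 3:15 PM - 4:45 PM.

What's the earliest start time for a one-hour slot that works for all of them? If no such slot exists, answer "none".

Idris free: 08:30-11:30, 15:15-16:15 (invert busy blocks within the working day).
Nikolai free: 08:00-12:00, 14:00-16:45.
Keanu free: 08:00-09:30, 10:30-12:45, 15:15-16:45.
Idris ∩ Nikolai: 08:30-11:30, 15:15-16:15.
Idris ∩ Nikolai ∩ Keanu: 08:30-09:30, 10:30-11:30, 15:15-16:15.
The first common window of at least 60 minutes is 08:30-09:30, so the earliest start is 08:30.

08:30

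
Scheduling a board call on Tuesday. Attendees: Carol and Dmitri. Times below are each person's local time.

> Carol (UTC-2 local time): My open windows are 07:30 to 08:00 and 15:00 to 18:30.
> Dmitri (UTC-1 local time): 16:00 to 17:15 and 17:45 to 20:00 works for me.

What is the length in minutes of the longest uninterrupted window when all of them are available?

105

Carol in UTC: 09:30-10:00, 17:00-20:30 (add 2h to convert from UTC-2).
Dmitri in UTC: 17:00-18:15, 18:45-21:00 (add 1h to convert from UTC-1).
Carol ∩ Dmitri: 17:00-18:15, 18:45-20:30.
Those are the intersection windows.
The longest is 18:45-20:30 at 105 minutes.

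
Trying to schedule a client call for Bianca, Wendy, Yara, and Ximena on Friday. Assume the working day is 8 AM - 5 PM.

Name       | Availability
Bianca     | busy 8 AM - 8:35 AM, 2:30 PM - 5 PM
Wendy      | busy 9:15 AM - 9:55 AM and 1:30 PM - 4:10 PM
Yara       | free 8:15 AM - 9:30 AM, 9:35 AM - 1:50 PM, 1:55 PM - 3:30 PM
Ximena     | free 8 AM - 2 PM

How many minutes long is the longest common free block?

Bianca free: 08:35-14:30 (invert busy blocks within the working day).
Wendy free: 08:00-09:15, 09:55-13:30, 16:10-17:00 (invert busy blocks within the working day).
Yara free: 08:15-09:30, 09:35-13:50, 13:55-15:30.
Ximena free: 08:00-14:00.
Bianca ∩ Wendy: 08:35-09:15, 09:55-13:30.
Bianca ∩ Wendy ∩ Yara: 08:35-09:15, 09:55-13:30.
Bianca ∩ Wendy ∩ Yara ∩ Ximena: 08:35-09:15, 09:55-13:30.
The longest is 09:55-13:30 at 215 minutes.

215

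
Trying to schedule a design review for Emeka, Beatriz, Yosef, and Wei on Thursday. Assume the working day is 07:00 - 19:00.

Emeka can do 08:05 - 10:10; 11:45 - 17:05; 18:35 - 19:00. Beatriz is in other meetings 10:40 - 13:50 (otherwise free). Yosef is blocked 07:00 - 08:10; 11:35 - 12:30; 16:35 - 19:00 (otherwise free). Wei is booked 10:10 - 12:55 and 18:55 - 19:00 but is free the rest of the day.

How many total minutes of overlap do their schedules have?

Emeka free: 08:05-10:10, 11:45-17:05, 18:35-19:00.
Beatriz free: 07:00-10:40, 13:50-19:00 (invert busy blocks within the working day).
Yosef free: 08:10-11:35, 12:30-16:35 (invert busy blocks within the working day).
Wei free: 07:00-10:10, 12:55-18:55 (invert busy blocks within the working day).
Emeka ∩ Beatriz: 08:05-10:10, 13:50-17:05, 18:35-19:00.
Emeka ∩ Beatriz ∩ Yosef: 08:10-10:10, 13:50-16:35.
Emeka ∩ Beatriz ∩ Yosef ∩ Wei: 08:10-10:10, 13:50-16:35.
Summing the common windows: 120 + 165 = 285 minutes.

285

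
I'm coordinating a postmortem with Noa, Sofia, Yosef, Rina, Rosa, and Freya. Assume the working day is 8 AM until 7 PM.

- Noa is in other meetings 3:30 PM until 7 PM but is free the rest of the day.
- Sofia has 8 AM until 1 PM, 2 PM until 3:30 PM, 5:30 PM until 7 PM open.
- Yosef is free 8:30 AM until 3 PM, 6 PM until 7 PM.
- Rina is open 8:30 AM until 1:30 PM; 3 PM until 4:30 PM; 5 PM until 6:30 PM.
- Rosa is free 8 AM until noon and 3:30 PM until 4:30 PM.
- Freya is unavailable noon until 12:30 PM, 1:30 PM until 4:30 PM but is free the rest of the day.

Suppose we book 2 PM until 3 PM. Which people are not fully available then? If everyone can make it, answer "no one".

Noa free: 08:00-15:30 (invert busy blocks within the working day).
Sofia free: 08:00-13:00, 14:00-15:30, 17:30-19:00.
Yosef free: 08:30-15:00, 18:00-19:00.
Rina free: 08:30-13:30, 15:00-16:30, 17:00-18:30.
Rosa free: 08:00-12:00, 15:30-16:30.
Freya free: 08:00-12:00, 12:30-13:30, 16:30-19:00 (invert busy blocks within the working day).
Noa: free for 14:00-15:00. Sofia: free for 14:00-15:00. Yosef: free for 14:00-15:00. Rina: not fully free for 14:00-15:00. Rosa: not fully free for 14:00-15:00. Freya: not fully free for 14:00-15:00.

Freya, Rina, Rosa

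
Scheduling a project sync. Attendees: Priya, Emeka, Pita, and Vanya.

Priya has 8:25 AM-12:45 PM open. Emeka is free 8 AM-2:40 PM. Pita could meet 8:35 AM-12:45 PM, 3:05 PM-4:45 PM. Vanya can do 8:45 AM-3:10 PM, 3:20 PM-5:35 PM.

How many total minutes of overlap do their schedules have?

240

Priya ∩ Emeka: 08:25-12:45.
Priya ∩ Emeka ∩ Pita: 08:35-12:45.
Priya ∩ Emeka ∩ Pita ∩ Vanya: 08:45-12:45.
Those are the intersection windows.
That's a single block of 240 minutes.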